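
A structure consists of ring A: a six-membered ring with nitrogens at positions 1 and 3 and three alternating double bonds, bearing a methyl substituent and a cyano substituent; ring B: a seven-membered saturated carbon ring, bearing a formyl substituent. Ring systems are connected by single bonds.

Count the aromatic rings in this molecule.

1

Ring A is fully conjugated (every ring atom contributes a p orbital); 3 ring double bonds give 6 π electrons. That satisfies 4n+2 with n=1, so ring A is aromatic (pyrimidine).
Ring B has only sp³ atoms, so it is not fully conjugated — not aromatic (cycloheptane).
Aromatic: A. Total: 1.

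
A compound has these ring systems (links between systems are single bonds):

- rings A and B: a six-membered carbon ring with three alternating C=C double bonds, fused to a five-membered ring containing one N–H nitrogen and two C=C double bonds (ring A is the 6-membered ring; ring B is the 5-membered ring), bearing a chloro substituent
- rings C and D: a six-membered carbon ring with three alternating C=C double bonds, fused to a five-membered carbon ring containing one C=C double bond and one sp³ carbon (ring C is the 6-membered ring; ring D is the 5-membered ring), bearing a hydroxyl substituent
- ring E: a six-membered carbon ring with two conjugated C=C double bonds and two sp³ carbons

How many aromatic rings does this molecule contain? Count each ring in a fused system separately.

Rings A and B form a fused bicyclic system (with one N–H) with 9 sp² atoms and 10 π electrons from ring double bonds plus a heteroatom lone pair. 10 = 4(2)+2, so the system is aromatic and both rings count as aromatic (indole).
Ring C is fully conjugated (every ring atom contributes a p orbital); 3 ring double bonds give 6 π electrons. Since 6 = 4n+2 (n=1), ring C is aromatic (benzene ring).
Ring D has one sp³ carbon, so it is not fully conjugated — not aromatic (cyclopentene ring).
Ring E has two sp³ carbons, so it is not fully conjugated — not aromatic (1,3-cyclohexadiene).
Aromatic: A, B, C. Total: 3.

3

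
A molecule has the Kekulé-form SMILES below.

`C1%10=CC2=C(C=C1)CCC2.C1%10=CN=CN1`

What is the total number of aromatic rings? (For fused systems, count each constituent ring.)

The SMILES encodes a six-membered carbon ring with three alternating C=C double bonds, fused to a saturated five-membered carbon ring; a five-membered ring with nitrogens at positions 1 and 3 (one bearing H, one in a C=N bond) and two double bonds.
The 6-membered ring is fully conjugated (every ring atom contributes a p orbital); 3 ring double bonds give 6 π electrons. 6 = 4(1)+2, so it is aromatic (benzene ring).
The 5-membered ring has three sp³ carbons, so it is not fully conjugated — not aromatic (cyclopentane ring).
The 5-membered ring with two nitrogens (one N–H, one =N–) is fully conjugated (every ring atom contributes a p orbital); 2 ring double bonds (4 π electrons) plus a heteroatom lone pair (2) give 6 π electrons. Since 6 = 4n+2 (n=1), it is aromatic (imidazole).
2 of the 3 rings are aromatic. Total: 2.

2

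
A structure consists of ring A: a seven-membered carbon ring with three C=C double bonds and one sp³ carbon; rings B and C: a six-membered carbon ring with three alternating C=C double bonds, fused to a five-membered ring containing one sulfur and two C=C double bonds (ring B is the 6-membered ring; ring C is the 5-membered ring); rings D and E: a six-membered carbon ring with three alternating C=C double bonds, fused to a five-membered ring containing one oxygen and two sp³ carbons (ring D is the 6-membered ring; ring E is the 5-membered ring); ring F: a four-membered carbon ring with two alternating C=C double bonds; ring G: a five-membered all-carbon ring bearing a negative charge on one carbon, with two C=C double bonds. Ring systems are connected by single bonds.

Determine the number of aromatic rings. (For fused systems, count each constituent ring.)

Ring A has one sp³ carbon, so it is not fully conjugated — not aromatic (cycloheptatriene).
Rings B and C form a fused bicyclic system (with one sulfur) with 9 sp² atoms and 10 π electrons from ring double bonds plus a heteroatom lone pair. 10 = 4(2)+2, so the system is aromatic and both rings count as aromatic (benzothiophene).
Ring D has a continuous p-orbital overlap around the ring; 3 ring double bonds give 6 π electrons. 6 = 4(1)+2, so ring D is aromatic (benzene ring).
Ring E has two sp³ carbons, so it is not fully conjugated — not aromatic (oxolane ring).
Ring F has only sp² ring atoms; a planar conformation would have a fully conjugated π system of 4 electrons. But 4 = 4(1), which is 4n not 4n+2, so ring F is not aromatic (cyclobutadiene) — cyclobutadiene is antiaromatic and distorts to a rectangle.
Ring G is planar and fully conjugated; 2 ring double bonds (4 π electrons) plus the carbanion lone pair (2) give 6 π electrons. Since 6 = 4n+2 (n=1), ring G is aromatic (cyclopentadienyl anion).
Aromatic: B, C, D, G. Total: 4.

4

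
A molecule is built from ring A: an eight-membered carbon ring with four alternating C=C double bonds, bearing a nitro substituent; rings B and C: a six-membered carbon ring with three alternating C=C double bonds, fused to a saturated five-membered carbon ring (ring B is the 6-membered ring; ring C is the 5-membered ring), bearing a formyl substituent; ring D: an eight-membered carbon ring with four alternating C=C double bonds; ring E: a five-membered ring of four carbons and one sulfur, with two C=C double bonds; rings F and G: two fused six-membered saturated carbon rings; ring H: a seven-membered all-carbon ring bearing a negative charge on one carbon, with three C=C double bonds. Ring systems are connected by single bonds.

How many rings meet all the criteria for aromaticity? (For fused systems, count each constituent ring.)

2

Ring A has only sp² ring atoms; a planar conformation would have a fully conjugated π system of 8 electrons. But 8 = 4(2), which is 4n not 4n+2, so ring A is not aromatic (cyclooctatetraene) — cyclooctatetraene distorts into a non-planar tub to avoid antiaromaticity.
Ring B has a continuous p-orbital overlap around the ring; 3 ring double bonds give 6 π electrons. 6 = 4(1)+2, so ring B is aromatic (benzene ring).
Ring C has three sp³ carbons, so it is not fully conjugated — not aromatic (cyclopentane ring).
Ring D has only sp² ring atoms; a planar conformation would have a fully conjugated π system of 8 electrons. But 8 = 4(2), which is 4n not 4n+2, so ring D is not aromatic (cyclooctatetraene) — cyclooctatetraene distorts into a non-planar tub to avoid antiaromaticity.
Ring E is planar and fully conjugated; 2 ring double bonds (4 π electrons) plus a heteroatom lone pair (2) give 6 π electrons. That satisfies 4n+2 with n=1, so ring E is aromatic (thiophene).
Ring F has only sp³ atoms, so it is not fully conjugated — not aromatic (cyclohexane ring).
Ring G has only sp³ atoms, so it is not fully conjugated — not aromatic (cyclohexane ring).
Ring H has only sp² ring atoms; a planar conformation would have a fully conjugated π system of 8 electrons. But 8 = 4(2), which is 4n not 4n+2, so ring H is not aromatic (cycloheptatrienyl anion).
Aromatic: B, E. Total: 2.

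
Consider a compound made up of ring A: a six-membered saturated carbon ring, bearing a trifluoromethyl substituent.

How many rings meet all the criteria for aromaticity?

Ring A has only sp³ atoms, so it is not fully conjugated — not aromatic (cyclohexane).

0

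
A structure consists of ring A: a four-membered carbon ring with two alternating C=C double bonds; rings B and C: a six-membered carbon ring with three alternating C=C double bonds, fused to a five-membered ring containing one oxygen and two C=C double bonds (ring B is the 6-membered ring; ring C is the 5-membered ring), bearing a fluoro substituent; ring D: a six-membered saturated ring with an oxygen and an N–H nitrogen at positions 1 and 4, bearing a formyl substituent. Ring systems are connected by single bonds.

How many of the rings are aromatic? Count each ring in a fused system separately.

2

Ring A has only sp² ring atoms; a planar conformation would have a fully conjugated π system of 4 electrons. But 4 = 4(1), which is 4n not 4n+2, so ring A is not aromatic (cyclobutadiene) — cyclobutadiene is antiaromatic and distorts to a rectangle.
Rings B and C form a fused bicyclic system (with one oxygen) with 9 sp² atoms and 10 π electrons from ring double bonds plus a heteroatom lone pair. 10 = 4(2)+2, so the system is aromatic and both rings count as aromatic (benzofuran).
Ring D has only sp³ atoms, so it is not fully conjugated — not aromatic (morpholine).
Aromatic: B, C. Total: 2.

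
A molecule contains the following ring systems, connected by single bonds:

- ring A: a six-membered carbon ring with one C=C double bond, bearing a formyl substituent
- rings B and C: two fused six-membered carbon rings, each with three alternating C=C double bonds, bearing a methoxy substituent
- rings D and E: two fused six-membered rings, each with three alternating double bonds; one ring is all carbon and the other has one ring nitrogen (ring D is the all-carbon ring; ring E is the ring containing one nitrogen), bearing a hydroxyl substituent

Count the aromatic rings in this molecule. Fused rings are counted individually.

Ring A has four sp³ carbons, so it is not fully conjugated — not aromatic (cyclohexene).
Rings B and C form a fused bicyclic system with 10 sp² atoms and 10 π electrons from ring double bonds. 10 = 4(2)+2, so the system is aromatic and both rings count as aromatic (naphthalene).
Rings D and E form a fused bicyclic system (with one nitrogen) with 10 sp² atoms and 10 π electrons from ring double bonds. 10 = 4(2)+2, so the system is aromatic and both rings count as aromatic (quinoline).
Aromatic: B, C, D, E. Total: 4.

4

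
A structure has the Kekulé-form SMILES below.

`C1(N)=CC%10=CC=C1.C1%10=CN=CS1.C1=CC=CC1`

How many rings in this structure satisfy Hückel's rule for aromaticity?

The SMILES encodes a six-membered carbon ring with three alternating C=C double bonds; a five-membered ring with a sulfur at position 1 and a nitrogen at position 3 (in a C=N bond), with two double bonds; a five-membered carbon ring with two conjugated C=C double bonds and one sp³ carbon.
The 6-membered ring is fully conjugated (every ring atom contributes a p orbital); 3 ring double bonds give 6 π electrons. Since 6 = 4n+2 (n=1), it is aromatic (benzene).
The 5-membered ring with one sulfur and one =N– is planar and fully conjugated; 2 ring double bonds (4 π electrons) plus a heteroatom lone pair (2) give 6 π electrons. 6 = 4(1)+2, so it is aromatic (thiazole).
The 5-membered ring has one sp³ carbon, so it is not fully conjugated — not aromatic (cyclopentadiene).
2 of the 3 rings are aromatic. Total: 2.

2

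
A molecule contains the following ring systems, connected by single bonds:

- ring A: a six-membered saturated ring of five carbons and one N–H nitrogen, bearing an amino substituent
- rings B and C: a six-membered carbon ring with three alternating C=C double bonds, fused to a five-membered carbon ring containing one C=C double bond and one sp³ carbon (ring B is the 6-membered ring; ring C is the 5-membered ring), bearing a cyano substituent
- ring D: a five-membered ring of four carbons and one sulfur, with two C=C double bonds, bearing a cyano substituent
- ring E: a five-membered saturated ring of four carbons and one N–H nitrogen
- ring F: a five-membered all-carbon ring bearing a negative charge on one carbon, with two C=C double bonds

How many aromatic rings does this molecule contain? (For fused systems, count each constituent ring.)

3

Ring A has only sp³ atoms, so it is not fully conjugated — not aromatic (piperidine).
Ring B has a continuous p-orbital overlap around the ring; 3 ring double bonds give 6 π electrons. 6 = 4(1)+2, so ring B is aromatic (benzene ring).
Ring C has one sp³ carbon, so it is not fully conjugated — not aromatic (cyclopentene ring).
Ring D is planar and fully conjugated; 2 ring double bonds (4 π electrons) plus a heteroatom lone pair (2) give 6 π electrons. Since 6 = 4n+2 (n=1), ring D is aromatic (thiophene).
Ring E has only sp³ atoms, so it is not fully conjugated — not aromatic (pyrrolidine).
Ring F is fully conjugated (every ring atom contributes a p orbital); 2 ring double bonds (4 π electrons) plus the carbanion lone pair (2) give 6 π electrons. Since 6 = 4n+2 (n=1), ring F is aromatic (cyclopentadienyl anion).
Aromatic: B, D, F. Total: 3.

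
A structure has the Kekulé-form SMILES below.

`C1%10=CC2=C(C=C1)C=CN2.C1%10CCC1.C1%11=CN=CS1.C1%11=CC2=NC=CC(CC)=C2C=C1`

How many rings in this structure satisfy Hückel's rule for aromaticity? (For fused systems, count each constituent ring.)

5

The SMILES encodes a six-membered carbon ring with three alternating C=C double bonds, fused to a five-membered ring containing one N–H nitrogen and two C=C double bonds; a four-membered saturated carbon ring; a five-membered ring with a sulfur at position 1 and a nitrogen at position 3 (in a C=N bond), with two double bonds; two fused six-membered rings, each with three alternating double bonds; one ring is all carbon and the other has one ring nitrogen.
The fused 6/5-membered bicyclic (with one N–H) is a single π system with 9 sp² atoms and 10 π electrons from ring double bonds plus a heteroatom lone pair. 10 = 4(2)+2, so the system is aromatic and both rings count as aromatic (indole).
The 4-membered ring has only sp³ atoms, so it is not fully conjugated — not aromatic (cyclobutane).
The 5-membered ring with one sulfur and one =N– has a continuous p-orbital overlap around the ring; 2 ring double bonds (4 π electrons) plus a heteroatom lone pair (2) give 6 π electrons. 6 = 4(1)+2, so it is aromatic (thiazole).
The fused 6/6-membered bicyclic (with one nitrogen) is a single π system with 10 sp² atoms and 10 π electrons from ring double bonds. 10 = 4(2)+2, so the system is aromatic and both rings count as aromatic (quinoline).
5 of the 6 rings are aromatic. Total: 5.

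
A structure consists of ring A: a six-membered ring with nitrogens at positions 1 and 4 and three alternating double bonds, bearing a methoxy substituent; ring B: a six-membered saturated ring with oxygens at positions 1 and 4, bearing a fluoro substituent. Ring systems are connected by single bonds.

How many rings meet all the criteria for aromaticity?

1

Ring A is planar and fully conjugated; 3 ring double bonds give 6 π electrons. That satisfies 4n+2 with n=1, so ring A is aromatic (pyrazine).
Ring B has only sp³ atoms, so it is not fully conjugated — not aromatic (1,4-dioxane).
Aromatic: A. Total: 1.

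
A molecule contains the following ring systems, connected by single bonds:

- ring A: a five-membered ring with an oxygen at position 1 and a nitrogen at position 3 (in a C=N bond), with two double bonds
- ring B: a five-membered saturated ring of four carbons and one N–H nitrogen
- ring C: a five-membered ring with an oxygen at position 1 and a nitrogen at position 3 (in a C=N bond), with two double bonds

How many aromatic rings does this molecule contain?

Ring A has a continuous p-orbital overlap around the ring; 2 ring double bonds (4 π electrons) plus a heteroatom lone pair (2) give 6 π electrons. Since 6 = 4n+2 (n=1), ring A is aromatic (oxazole).
Ring B has only sp³ atoms, so it is not fully conjugated — not aromatic (pyrrolidine).
Ring C has a continuous p-orbital overlap around the ring; 2 ring double bonds (4 π electrons) plus a heteroatom lone pair (2) give 6 π electrons. That satisfies 4n+2 with n=1, so ring C is aromatic (oxazole).
Aromatic: A, C. Total: 2.

2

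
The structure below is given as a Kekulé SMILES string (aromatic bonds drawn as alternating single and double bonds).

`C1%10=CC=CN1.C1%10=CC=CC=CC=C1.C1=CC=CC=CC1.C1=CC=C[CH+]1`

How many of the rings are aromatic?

1

The SMILES encodes a five-membered ring of four carbons and one nitrogen bearing a hydrogen, with two C=C double bonds; an eight-membered carbon ring with four alternating C=C double bonds; a seven-membered carbon ring with three C=C double bonds and one sp³ carbon; a five-membered all-carbon ring bearing a positive charge on one carbon, with two C=C double bonds.
The 5-membered ring with one N–H is planar and fully conjugated; 2 ring double bonds (4 π electrons) plus a heteroatom lone pair (2) give 6 π electrons. Since 6 = 4n+2 (n=1), it is aromatic (pyrrole).
The 8-membered ring has only sp² ring atoms; a planar conformation would have a fully conjugated π system of 8 electrons. But 8 = 4(2), which is 4n not 4n+2, so it is not aromatic (cyclooctatetraene) — cyclooctatetraene distorts into a non-planar tub to avoid antiaromaticity.
The 7-membered ring has one sp³ carbon, so it is not fully conjugated — not aromatic (cycloheptatriene).
The 5-membered ring has only sp² ring atoms; a planar conformation would have a fully conjugated π system of 4 electrons. But 4 = 4(1), which is 4n not 4n+2, so it is not aromatic (cyclopentadienyl cation).
1 of the 4 rings is aromatic. Total: 1.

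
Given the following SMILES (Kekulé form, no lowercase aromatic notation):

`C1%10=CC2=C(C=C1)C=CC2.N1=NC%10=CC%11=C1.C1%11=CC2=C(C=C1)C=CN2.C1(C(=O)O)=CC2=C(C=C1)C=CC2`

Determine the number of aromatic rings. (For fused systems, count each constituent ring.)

5

The SMILES encodes a six-membered carbon ring with three alternating C=C double bonds, fused to a five-membered carbon ring containing one C=C double bond and one sp³ carbon; a six-membered ring with two adjacent nitrogens and three alternating double bonds; a six-membered carbon ring with three alternating C=C double bonds, fused to a five-membered ring containing one N–H nitrogen and two C=C double bonds; a six-membered carbon ring with three alternating C=C double bonds, fused to a five-membered carbon ring containing one C=C double bond and one sp³ carbon.
The 6-membered ring is fully conjugated (every ring atom contributes a p orbital); 3 ring double bonds give 6 π electrons. Since 6 = 4n+2 (n=1), it is aromatic (benzene ring).
The 5-membered ring has one sp³ carbon, so it is not fully conjugated — not aromatic (cyclopentene ring).
The 6-membered ring with two nitrogens (1,2) has a continuous p-orbital overlap around the ring; 3 ring double bonds give 6 π electrons. 6 = 4(1)+2, so it is aromatic (pyridazine).
The fused 6/5-membered bicyclic (with one N–H) is a single π system with 9 sp² atoms and 10 π electrons from ring double bonds plus a heteroatom lone pair. 10 = 4(2)+2, so the system is aromatic and both rings count as aromatic (indole).
The second 6-membered ring is planar and fully conjugated; 3 ring double bonds give 6 π electrons. 6 = 4(1)+2, so it is aromatic (benzene ring).
The second 5-membered ring has one sp³ carbon, so it is not fully conjugated — not aromatic (cyclopentene ring).
5 of the 7 rings are aromatic. Total: 5.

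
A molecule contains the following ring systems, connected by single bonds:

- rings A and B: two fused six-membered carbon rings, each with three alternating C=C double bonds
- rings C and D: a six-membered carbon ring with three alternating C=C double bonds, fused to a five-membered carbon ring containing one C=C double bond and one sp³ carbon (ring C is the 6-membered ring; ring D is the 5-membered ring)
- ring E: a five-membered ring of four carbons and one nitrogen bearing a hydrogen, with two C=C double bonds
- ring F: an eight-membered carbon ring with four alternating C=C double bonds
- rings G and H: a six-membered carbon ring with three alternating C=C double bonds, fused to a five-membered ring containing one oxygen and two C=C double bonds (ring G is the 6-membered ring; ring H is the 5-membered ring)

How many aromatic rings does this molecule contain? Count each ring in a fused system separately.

Rings A and B form a fused bicyclic system with 10 sp² atoms and 10 π electrons from ring double bonds. 10 = 4(2)+2, so the system is aromatic and both rings count as aromatic (naphthalene).
Ring C is planar and fully conjugated; 3 ring double bonds give 6 π electrons. That satisfies 4n+2 with n=1, so ring C is aromatic (benzene ring).
Ring D has one sp³ carbon, so it is not fully conjugated — not aromatic (cyclopentene ring).
Ring E has a continuous p-orbital overlap around the ring; 2 ring double bonds (4 π electrons) plus a heteroatom lone pair (2) give 6 π electrons. That satisfies 4n+2 with n=1, so ring E is aromatic (pyrrole).
Ring F has only sp² ring atoms; a planar conformation would have a fully conjugated π system of 8 electrons. But 8 = 4(2), which is 4n not 4n+2, so ring F is not aromatic (cyclooctatetraene) — cyclooctatetraene distorts into a non-planar tub to avoid antiaromaticity.
Rings G and H form a fused bicyclic system (with one oxygen) with 9 sp² atoms and 10 π electrons from ring double bonds plus a heteroatom lone pair. 10 = 4(2)+2, so the system is aromatic and both rings count as aromatic (benzofuran).
Aromatic: A, B, C, E, G, H. Total: 6.

6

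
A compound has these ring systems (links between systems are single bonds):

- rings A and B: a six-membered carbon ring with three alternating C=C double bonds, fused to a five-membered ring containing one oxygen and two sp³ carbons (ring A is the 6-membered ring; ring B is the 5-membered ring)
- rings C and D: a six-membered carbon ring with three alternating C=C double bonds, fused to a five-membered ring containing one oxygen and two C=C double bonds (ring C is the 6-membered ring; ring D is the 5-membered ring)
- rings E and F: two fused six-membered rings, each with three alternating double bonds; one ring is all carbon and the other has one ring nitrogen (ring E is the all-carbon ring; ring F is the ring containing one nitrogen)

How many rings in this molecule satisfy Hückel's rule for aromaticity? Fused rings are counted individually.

Ring A is fully conjugated (every ring atom contributes a p orbital); 3 ring double bonds give 6 π electrons. That satisfies 4n+2 with n=1, so ring A is aromatic (benzene ring).
Ring B has two sp³ carbons, so it is not fully conjugated — not aromatic (oxolane ring).
Rings C and D form a fused bicyclic system (with one oxygen) with 9 sp² atoms and 10 π electrons from ring double bonds plus a heteroatom lone pair. 10 = 4(2)+2, so the system is aromatic and both rings count as aromatic (benzofuran).
Rings E and F form a fused bicyclic system (with one nitrogen) with 10 sp² atoms and 10 π electrons from ring double bonds. 10 = 4(2)+2, so the system is aromatic and both rings count as aromatic (quinoline).
Aromatic: A, C, D, E, F. Total: 5.

5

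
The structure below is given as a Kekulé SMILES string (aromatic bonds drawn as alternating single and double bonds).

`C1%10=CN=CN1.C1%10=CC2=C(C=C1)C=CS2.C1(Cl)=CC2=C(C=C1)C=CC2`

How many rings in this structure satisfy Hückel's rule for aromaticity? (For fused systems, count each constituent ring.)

The SMILES encodes a five-membered ring with nitrogens at positions 1 and 3 (one bearing H, one in a C=N bond) and two double bonds; a six-membered carbon ring with three alternating C=C double bonds, fused to a five-membered ring containing one sulfur and two C=C double bonds; a six-membered carbon ring with three alternating C=C double bonds, fused to a five-membered carbon ring containing one C=C double bond and one sp³ carbon.
The 5-membered ring with two nitrogens (one N–H, one =N–) is planar and fully conjugated; 2 ring double bonds (4 π electrons) plus a heteroatom lone pair (2) give 6 π electrons. Since 6 = 4n+2 (n=1), it is aromatic (imidazole).
The fused 6/5-membered bicyclic (with one sulfur) is a single π system with 9 sp² atoms and 10 π electrons from ring double bonds plus a heteroatom lone pair. 10 = 4(2)+2, so the system is aromatic and both rings count as aromatic (benzothiophene).
The 6-membered ring has a continuous p-orbital overlap around the ring; 3 ring double bonds give 6 π electrons. 6 = 4(1)+2, so it is aromatic (benzene ring).
The 5-membered ring has one sp³ carbon, so it is not fully conjugated — not aromatic (cyclopentene ring).
4 of the 5 rings are aromatic. Total: 4.

4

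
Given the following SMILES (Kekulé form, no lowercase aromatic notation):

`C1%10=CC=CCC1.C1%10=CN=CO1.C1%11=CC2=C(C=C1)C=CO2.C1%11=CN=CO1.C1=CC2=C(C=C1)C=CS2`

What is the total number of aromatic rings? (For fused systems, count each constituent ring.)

The SMILES encodes a six-membered carbon ring with two conjugated C=C double bonds and two sp³ carbons; a five-membered ring with an oxygen at position 1 and a nitrogen at position 3 (in a C=N bond), with two double bonds; a six-membered carbon ring with three alternating C=C double bonds, fused to a five-membered ring containing one oxygen and two C=C double bonds; a five-membered ring with an oxygen at position 1 and a nitrogen at position 3 (in a C=N bond), with two double bonds; a six-membered carbon ring with three alternating C=C double bonds, fused to a five-membered ring containing one sulfur and two C=C double bonds.
The 6-membered ring has two sp³ carbons, so it is not fully conjugated — not aromatic (1,3-cyclohexadiene).
The 5-membered ring with one oxygen and one =N– is planar and fully conjugated; 2 ring double bonds (4 π electrons) plus a heteroatom lone pair (2) give 6 π electrons. Since 6 = 4n+2 (n=1), it is aromatic (oxazole).
The fused 6/5-membered bicyclic (with one oxygen) is a single π system with 9 sp² atoms and 10 π electrons from ring double bonds plus a heteroatom lone pair. 10 = 4(2)+2, so the system is aromatic and both rings count as aromatic (benzofuran).
The second 5-membered ring with one oxygen and one =N– has a continuous p-orbital overlap around the ring; 2 ring double bonds (4 π electrons) plus a heteroatom lone pair (2) give 6 π electrons. That satisfies 4n+2 with n=1, so it is aromatic (oxazole).
The fused 6/5-membered bicyclic (with one sulfur) is a single π system with 9 sp² atoms and 10 π electrons from ring double bonds plus a heteroatom lone pair. 10 = 4(2)+2, so the system is aromatic and both rings count as aromatic (benzothiophene).
6 of the 7 rings are aromatic. Total: 6.

6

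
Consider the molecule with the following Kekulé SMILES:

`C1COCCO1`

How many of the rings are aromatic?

The SMILES encodes a six-membered saturated ring with oxygens at positions 1 and 4.
The 6-membered ring with two oxygens (1,4) has only sp³ atoms, so it is not fully conjugated — not aromatic (1,4-dioxane).

0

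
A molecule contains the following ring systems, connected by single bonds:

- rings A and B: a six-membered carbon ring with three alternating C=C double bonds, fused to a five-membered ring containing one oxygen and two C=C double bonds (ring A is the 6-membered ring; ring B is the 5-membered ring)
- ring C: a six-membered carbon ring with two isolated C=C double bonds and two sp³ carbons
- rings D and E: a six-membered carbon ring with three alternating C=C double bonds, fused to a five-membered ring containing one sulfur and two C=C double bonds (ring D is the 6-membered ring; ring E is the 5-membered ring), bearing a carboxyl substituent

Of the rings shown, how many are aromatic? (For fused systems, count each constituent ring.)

Rings A and B form a fused bicyclic system (with one oxygen) with 9 sp² atoms and 10 π electrons from ring double bonds plus a heteroatom lone pair. 10 = 4(2)+2, so the system is aromatic and both rings count as aromatic (benzofuran).
Ring C has two sp³ carbons, so it is not fully conjugated — not aromatic (1,4-cyclohexadiene).
Rings D and E form a fused bicyclic system (with one sulfur) with 9 sp² atoms and 10 π electrons from ring double bonds plus a heteroatom lone pair. 10 = 4(2)+2, so the system is aromatic and both rings count as aromatic (benzothiophene).
Aromatic: A, B, D, E. Total: 4.

4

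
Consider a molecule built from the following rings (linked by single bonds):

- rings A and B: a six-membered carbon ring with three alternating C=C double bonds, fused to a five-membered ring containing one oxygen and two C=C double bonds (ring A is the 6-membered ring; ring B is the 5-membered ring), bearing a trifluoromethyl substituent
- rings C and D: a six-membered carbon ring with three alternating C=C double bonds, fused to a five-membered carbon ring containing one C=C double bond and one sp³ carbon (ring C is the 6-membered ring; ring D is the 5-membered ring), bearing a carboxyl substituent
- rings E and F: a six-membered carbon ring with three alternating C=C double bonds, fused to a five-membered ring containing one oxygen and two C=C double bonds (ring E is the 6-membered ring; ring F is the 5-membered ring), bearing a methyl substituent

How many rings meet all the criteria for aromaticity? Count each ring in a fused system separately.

Rings A and B form a fused bicyclic system (with one oxygen) with 9 sp² atoms and 10 π electrons from ring double bonds plus a heteroatom lone pair. 10 = 4(2)+2, so the system is aromatic and both rings count as aromatic (benzofuran).
Ring C is fully conjugated (every ring atom contributes a p orbital); 3 ring double bonds give 6 π electrons. That satisfies 4n+2 with n=1, so ring C is aromatic (benzene ring).
Ring D has one sp³ carbon, so it is not fully conjugated — not aromatic (cyclopentene ring).
Rings E and F form a fused bicyclic system (with one oxygen) with 9 sp² atoms and 10 π electrons from ring double bonds plus a heteroatom lone pair. 10 = 4(2)+2, so the system is aromatic and both rings count as aromatic (benzofuran).
Aromatic: A, B, C, E, F. Total: 5.

5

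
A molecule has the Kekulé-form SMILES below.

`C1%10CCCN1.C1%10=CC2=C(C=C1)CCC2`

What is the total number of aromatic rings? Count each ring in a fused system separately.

The SMILES encodes a five-membered saturated ring of four carbons and one N–H nitrogen; a six-membered carbon ring with three alternating C=C double bonds, fused to a saturated five-membered carbon ring.
The 5-membered ring with one N–H has only sp³ atoms, so it is not fully conjugated — not aromatic (pyrrolidine).
The 6-membered ring is planar and fully conjugated; 3 ring double bonds give 6 π electrons. 6 = 4(1)+2, so it is aromatic (benzene ring).
The 5-membered ring has three sp³ carbons, so it is not fully conjugated — not aromatic (cyclopentane ring).
1 of the 3 rings is aromatic. Total: 1.

1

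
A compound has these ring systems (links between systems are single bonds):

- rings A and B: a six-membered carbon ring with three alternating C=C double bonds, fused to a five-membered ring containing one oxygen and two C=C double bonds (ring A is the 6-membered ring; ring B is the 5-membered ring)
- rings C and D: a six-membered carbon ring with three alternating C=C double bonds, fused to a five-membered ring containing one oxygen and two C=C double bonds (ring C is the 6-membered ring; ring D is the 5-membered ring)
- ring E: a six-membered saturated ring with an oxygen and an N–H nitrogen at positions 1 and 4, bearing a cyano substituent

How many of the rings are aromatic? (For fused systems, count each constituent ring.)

4

Rings A and B form a fused bicyclic system (with one oxygen) with 9 sp² atoms and 10 π electrons from ring double bonds plus a heteroatom lone pair. 10 = 4(2)+2, so the system is aromatic and both rings count as aromatic (benzofuran).
Rings C and D form a fused bicyclic system (with one oxygen) with 9 sp² atoms and 10 π electrons from ring double bonds plus a heteroatom lone pair. 10 = 4(2)+2, so the system is aromatic and both rings count as aromatic (benzofuran).
Ring E has only sp³ atoms, so it is not fully conjugated — not aromatic (morpholine).
Aromatic: A, B, C, D. Total: 4.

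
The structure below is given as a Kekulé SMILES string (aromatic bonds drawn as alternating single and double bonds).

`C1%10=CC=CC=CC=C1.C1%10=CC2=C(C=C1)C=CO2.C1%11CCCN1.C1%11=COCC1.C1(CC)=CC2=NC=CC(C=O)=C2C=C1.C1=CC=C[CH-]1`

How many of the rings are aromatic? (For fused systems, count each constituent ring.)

5

The SMILES encodes an eight-membered carbon ring with four alternating C=C double bonds; a six-membered carbon ring with three alternating C=C double bonds, fused to a five-membered ring containing one oxygen and two C=C double bonds; a five-membered saturated ring of four carbons and one N–H nitrogen; a five-membered ring of four carbons and one oxygen, with one C=C double bond and two sp³ carbons; two fused six-membered rings, each with three alternating double bonds; one ring is all carbon and the other has one ring nitrogen; a five-membered all-carbon ring bearing a negative charge on one carbon, with two C=C double bonds.
The 8-membered ring has only sp² ring atoms; a planar conformation would have a fully conjugated π system of 8 electrons. But 8 = 4(2), which is 4n not 4n+2, so it is not aromatic (cyclooctatetraene) — cyclooctatetraene distorts into a non-planar tub to avoid antiaromaticity.
The fused 6/5-membered bicyclic (with one oxygen) is a single π system with 9 sp² atoms and 10 π electrons from ring double bonds plus a heteroatom lone pair. 10 = 4(2)+2, so the system is aromatic and both rings count as aromatic (benzofuran).
The 5-membered ring with one N–H has only sp³ atoms, so it is not fully conjugated — not aromatic (pyrrolidine).
The 5-membered ring with one oxygen has two sp³ carbons, so it is not fully conjugated — not aromatic (2,3-dihydrofuran).
The fused 6/6-membered bicyclic (with one nitrogen) is a single π system with 10 sp² atoms and 10 π electrons from ring double bonds. 10 = 4(2)+2, so the system is aromatic and both rings count as aromatic (quinoline).
The 5-membered ring is planar and fully conjugated; 2 ring double bonds (4 π electrons) plus the carbanion lone pair (2) give 6 π electrons. Since 6 = 4n+2 (n=1), it is aromatic (cyclopentadienyl anion).
5 of the 8 rings are aromatic. Total: 5.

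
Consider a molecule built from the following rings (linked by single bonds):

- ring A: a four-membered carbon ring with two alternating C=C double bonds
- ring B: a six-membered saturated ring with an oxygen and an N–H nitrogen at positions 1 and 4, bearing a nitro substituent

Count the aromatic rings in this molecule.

0

Ring A has only sp² ring atoms; a planar conformation would have a fully conjugated π system of 4 electrons. But 4 = 4(1), which is 4n not 4n+2, so ring A is not aromatic (cyclobutadiene) — cyclobutadiene is antiaromatic and distorts to a rectangle.
Ring B has only sp³ atoms, so it is not fully conjugated — not aromatic (morpholine).
No ring is aromatic. Total: 0.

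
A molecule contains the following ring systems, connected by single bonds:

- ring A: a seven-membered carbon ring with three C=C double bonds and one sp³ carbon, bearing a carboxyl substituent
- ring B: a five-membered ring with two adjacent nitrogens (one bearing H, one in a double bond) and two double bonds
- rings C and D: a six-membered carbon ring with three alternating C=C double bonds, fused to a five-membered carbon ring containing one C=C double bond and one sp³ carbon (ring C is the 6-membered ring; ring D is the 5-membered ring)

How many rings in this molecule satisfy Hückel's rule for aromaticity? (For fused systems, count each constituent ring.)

Ring A has one sp³ carbon, so it is not fully conjugated — not aromatic (cycloheptatriene).
Ring B is fully conjugated (every ring atom contributes a p orbital); 2 ring double bonds (4 π electrons) plus a heteroatom lone pair (2) give 6 π electrons. 6 = 4(1)+2, so ring B is aromatic (pyrazole).
Ring C has a continuous p-orbital overlap around the ring; 3 ring double bonds give 6 π electrons. 6 = 4(1)+2, so ring C is aromatic (benzene ring).
Ring D has one sp³ carbon, so it is not fully conjugated — not aromatic (cyclopentene ring).
Aromatic: B, C. Total: 2.

2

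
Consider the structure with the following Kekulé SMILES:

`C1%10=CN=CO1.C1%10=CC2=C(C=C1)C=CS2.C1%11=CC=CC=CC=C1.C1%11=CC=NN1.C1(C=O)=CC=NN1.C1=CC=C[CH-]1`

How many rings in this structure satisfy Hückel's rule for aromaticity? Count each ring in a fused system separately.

6

The SMILES encodes a five-membered ring with an oxygen at position 1 and a nitrogen at position 3 (in a C=N bond), with two double bonds; a six-membered carbon ring with three alternating C=C double bonds, fused to a five-membered ring containing one sulfur and two C=C double bonds; an eight-membered carbon ring with four alternating C=C double bonds; a five-membered ring with two adjacent nitrogens (one bearing H, one in a double bond) and two double bonds; a five-membered ring with two adjacent nitrogens (one bearing H, one in a double bond) and two double bonds; a five-membered all-carbon ring bearing a negative charge on one carbon, with two C=C double bonds.
The 5-membered ring with one oxygen and one =N– has a continuous p-orbital overlap around the ring; 2 ring double bonds (4 π electrons) plus a heteroatom lone pair (2) give 6 π electrons. 6 = 4(1)+2, so it is aromatic (oxazole).
The fused 6/5-membered bicyclic (with one sulfur) is a single π system with 9 sp² atoms and 10 π electrons from ring double bonds plus a heteroatom lone pair. 10 = 4(2)+2, so the system is aromatic and both rings count as aromatic (benzothiophene).
The 8-membered ring has only sp² ring atoms; a planar conformation would have a fully conjugated π system of 8 electrons. But 8 = 4(2), which is 4n not 4n+2, so it is not aromatic (cyclooctatetraene) — cyclooctatetraene distorts into a non-planar tub to avoid antiaromaticity.
The 5-membered ring with two adjacent nitrogens (one N–H, one =N–) is fully conjugated (every ring atom contributes a p orbital); 2 ring double bonds (4 π electrons) plus a heteroatom lone pair (2) give 6 π electrons. Since 6 = 4n+2 (n=1), it is aromatic (pyrazole).
The second 5-membered ring with two adjacent nitrogens (one N–H, one =N–) is planar and fully conjugated; 2 ring double bonds (4 π electrons) plus a heteroatom lone pair (2) give 6 π electrons. 6 = 4(1)+2, so it is aromatic (pyrazole).
The 5-membered ring has a continuous p-orbital overlap around the ring; 2 ring double bonds (4 π electrons) plus the carbanion lone pair (2) give 6 π electrons. Since 6 = 4n+2 (n=1), it is aromatic (cyclopentadienyl anion).
6 of the 7 rings are aromatic. Total: 6.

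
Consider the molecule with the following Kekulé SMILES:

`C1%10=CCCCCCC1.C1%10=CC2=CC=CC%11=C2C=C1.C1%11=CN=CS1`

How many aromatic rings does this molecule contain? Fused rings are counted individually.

The SMILES encodes an eight-membered carbon ring with one C=C double bond; two fused six-membered carbon rings, each with three alternating C=C double bonds; a five-membered ring with a sulfur at position 1 and a nitrogen at position 3 (in a C=N bond), with two double bonds.
The 8-membered ring has six sp³ carbons, so it is not fully conjugated — not aromatic (cyclooctene).
The fused 6/6-membered bicyclic is a single π system with 10 sp² atoms and 10 π electrons from ring double bonds. 10 = 4(2)+2, so the system is aromatic and both rings count as aromatic (naphthalene).
The 5-membered ring with one sulfur and one =N– is planar and fully conjugated; 2 ring double bonds (4 π electrons) plus a heteroatom lone pair (2) give 6 π electrons. 6 = 4(1)+2, so it is aromatic (thiazole).
3 of the 4 rings are aromatic. Total: 3.

3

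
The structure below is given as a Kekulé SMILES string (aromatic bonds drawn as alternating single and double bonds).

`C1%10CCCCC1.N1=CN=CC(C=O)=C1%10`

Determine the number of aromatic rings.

The SMILES encodes a six-membered saturated carbon ring; a six-membered ring with nitrogens at positions 1 and 3 and three alternating double bonds.
The 6-membered ring has only sp³ atoms, so it is not fully conjugated — not aromatic (cyclohexane).
The 6-membered ring with two nitrogens (1,3) is fully conjugated (every ring atom contributes a p orbital); 3 ring double bonds give 6 π electrons. 6 = 4(1)+2, so it is aromatic (pyrimidine).
1 of the 2 rings is aromatic. Total: 1.

1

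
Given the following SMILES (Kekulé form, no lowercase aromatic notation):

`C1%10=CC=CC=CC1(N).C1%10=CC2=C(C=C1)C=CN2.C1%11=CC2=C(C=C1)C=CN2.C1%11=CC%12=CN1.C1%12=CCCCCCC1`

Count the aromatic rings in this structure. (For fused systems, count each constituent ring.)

The SMILES encodes a seven-membered carbon ring with three C=C double bonds and one sp³ carbon; a six-membered carbon ring with three alternating C=C double bonds, fused to a five-membered ring containing one N–H nitrogen and two C=C double bonds; a six-membered carbon ring with three alternating C=C double bonds, fused to a five-membered ring containing one N–H nitrogen and two C=C double bonds; a five-membered ring of four carbons and one nitrogen bearing a hydrogen, with two C=C double bonds; an eight-membered carbon ring with one C=C double bond.
The 7-membered ring has one sp³ carbon, so it is not fully conjugated — not aromatic (cycloheptatriene).
The fused 6/5-membered bicyclic (with one N–H) is a single π system with 9 sp² atoms and 10 π electrons from ring double bonds plus a heteroatom lone pair. 10 = 4(2)+2, so the system is aromatic and both rings count as aromatic (indole).
The fused 6/5-membered bicyclic (with one N–H) is a single π system with 9 sp² atoms and 10 π electrons from ring double bonds plus a heteroatom lone pair. 10 = 4(2)+2, so the system is aromatic and both rings count as aromatic (indole).
The 5-membered ring with one N–H is fully conjugated (every ring atom contributes a p orbital); 2 ring double bonds (4 π electrons) plus a heteroatom lone pair (2) give 6 π electrons. Since 6 = 4n+2 (n=1), it is aromatic (pyrrole).
The 8-membered ring has six sp³ carbons, so it is not fully conjugated — not aromatic (cyclooctene).
5 of the 7 rings are aromatic. Total: 5.

5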